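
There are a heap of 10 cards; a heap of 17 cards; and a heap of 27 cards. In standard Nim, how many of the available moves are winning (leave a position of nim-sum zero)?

Compute the nim-sum pairwise:
10 ^ 17 = 27
27 ^ 27 = 0
The nim-sum is already 0, so every move leaves a nonzero nim-sum — there are no winning moves.

0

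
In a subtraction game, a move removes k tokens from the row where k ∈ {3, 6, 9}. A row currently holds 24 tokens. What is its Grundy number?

Grundy values for subtraction set {3, 6, 9}:
k:     0  1  2  3  4  5  6  7  8  9 10 11 12 13 14 15 16 17 18 19 20 21 22 23 24
g(k):  0  0  0  1  1  1  2  2  2  3  3  3  0  0  0  1  1  1  2  2  2  3  3  3  0
So g(24) = 0.

0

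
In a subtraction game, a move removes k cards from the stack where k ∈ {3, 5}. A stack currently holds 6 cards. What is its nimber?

Build the Grundy sequence with g(k) = mex{g(k−s) : s ∈ {3, 5}, s ≤ k}:
g(0) = mex{} = 0
g(1) = mex{} = 0
g(2) = mex{} = 0
g(3) = mex{0} = 1
g(4) = mex{0} = 1
g(5) = mex{0} = 1
g(6) = mex{0,1} = 2
So g(6) = 2.

2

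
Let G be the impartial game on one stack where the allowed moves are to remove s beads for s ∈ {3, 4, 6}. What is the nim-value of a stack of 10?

0

Grundy values for subtraction set {3, 4, 6}:
g(0) = mex{} = 0
g(1) = mex{} = 0
g(2) = mex{} = 0
g(3) = mex{0} = 1
g(4) = mex{0} = 1
g(5) = mex{0} = 1
g(6) = mex{0,1} = 2
g(7) = mex{0,1} = 2
g(8) = mex{0,1} = 2
g(9) = mex{1,2} = 0
g(10) = mex{1,2} = 0
So g(10) = 0.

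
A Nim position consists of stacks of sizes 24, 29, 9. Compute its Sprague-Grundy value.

Compute the nim-sum pairwise:
24 ^ 29 = 5
5 ^ 9 = 12

12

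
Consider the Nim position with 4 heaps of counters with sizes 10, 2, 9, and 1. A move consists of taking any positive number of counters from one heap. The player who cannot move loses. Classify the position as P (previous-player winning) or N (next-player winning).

Compute the nim-sum pairwise:
10 XOR 2 = 8
8 XOR 9 = 1
1 XOR 1 = 0
The nim-sum is 0, so this is a P-position: the player to move is in a losing position under optimal play.

P-position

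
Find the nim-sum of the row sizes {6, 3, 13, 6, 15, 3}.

Bitwise XOR of the heap sizes:
  0110  (6)
  0011  (3)
  1101  (13)
  0110  (6)
  1111  (15)
  0011  (3)
  ----
  0010  (2)

2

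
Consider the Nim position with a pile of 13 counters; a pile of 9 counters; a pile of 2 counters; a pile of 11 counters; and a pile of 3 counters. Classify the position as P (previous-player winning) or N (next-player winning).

N-position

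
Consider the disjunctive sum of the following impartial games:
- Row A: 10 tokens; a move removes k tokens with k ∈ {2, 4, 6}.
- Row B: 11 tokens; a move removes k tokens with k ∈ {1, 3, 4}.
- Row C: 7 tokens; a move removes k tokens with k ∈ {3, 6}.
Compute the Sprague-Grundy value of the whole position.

1

Grundy values for row A (subtraction set {2, 4, 6}):
k:     0  1  2  3  4  5  6  7  8  9 10
g(k):  0  0  1  1  2  2  3  3  0  0  1
So g(10) = 1.
For row B, compute g(0), g(1), … with moves {1, 3, 4}:
k:     0  1  2  3  4  5  6  7  8  9 10 11
g(k):  0  1  0  1  2  3  2  0  1  0  1  2
So g(11) = 2.
For row C, compute g(0), g(1), … with moves {3, 6}:
k:     0  1  2  3  4  5  6  7
g(k):  0  0  0  1  1  1  2  2
So g(7) = 2.
The value of a disjunctive sum is the nim-sum of the parts.
Combined value = 1 XOR 2 XOR 2 = 1.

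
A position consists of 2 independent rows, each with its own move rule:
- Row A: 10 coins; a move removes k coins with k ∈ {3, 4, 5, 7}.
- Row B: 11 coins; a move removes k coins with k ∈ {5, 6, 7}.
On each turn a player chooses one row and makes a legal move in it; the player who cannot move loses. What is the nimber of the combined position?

2

For row A, compute g(0), g(1), … with moves {3, 4, 5, 7}:
k:     0  1  2  3  4  5  6  7  8  9 10
g(k):  0  0  0  1  1  1  2  2  2  3  0
So g(10) = 0.
For row B, compute g(0), g(1), … with moves {5, 6, 7}:
k:     0  1  2  3  4  5  6  7  8  9 10 11
g(k):  0  0  0  0  0  1  1  1  1  1  2  2
So g(11) = 2.
By the Sprague-Grundy theorem, the Grundy value of a sum of independent games is the XOR of the component values.
Combined value = 0 ⊕ 2 = 2.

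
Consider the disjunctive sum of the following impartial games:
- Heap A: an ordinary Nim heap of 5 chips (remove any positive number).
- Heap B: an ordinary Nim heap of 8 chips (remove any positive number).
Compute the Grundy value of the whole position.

13

Heap A is a plain Nim heap of size 5, so its Grundy value is 5.
Heap B is a plain Nim heap of size 8, so its Grundy value is 8.
By the Sprague-Grundy theorem, the Grundy value of a sum of independent games is the XOR of the component values.
Combined value = 5 ⊕ 8 = 13.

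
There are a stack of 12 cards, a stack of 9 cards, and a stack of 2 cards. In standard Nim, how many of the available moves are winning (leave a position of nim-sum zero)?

1

Nim-sum: 12 ^ 9 ^ 2 = 7.
The overall nim-sum is X = 7. A stack of size p has a winning move iff p XOR X < p (reduce it to p XOR X).
  12: 12 XOR 7 = 11 < 12 — winning move (to 11).
  9: 9 XOR 7 = 14 ≥ 9 — no move.
  2: 2 XOR 7 = 5 ≥ 2 — no move.
That gives 1 winning move.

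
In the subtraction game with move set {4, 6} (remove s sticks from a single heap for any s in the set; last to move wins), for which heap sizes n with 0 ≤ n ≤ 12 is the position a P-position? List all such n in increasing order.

0, 1, 2, 3, 10, 11, 12

Compute g(0), g(1), … for moves {4, 6}:
k:     0  1  2  3  4  5  6  7  8  9 10 11 12
g(k):  0  0  0  0  1  1  1  1  2  2  0  0  0
The P-positions (g = 0) in 0..12 are 0, 1, 2, 3, 10, 11, 12.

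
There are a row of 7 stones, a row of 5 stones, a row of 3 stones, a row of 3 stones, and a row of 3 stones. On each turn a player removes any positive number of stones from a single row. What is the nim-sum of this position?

1

Nim-sum: 7 ⊕ 5 ⊕ 3 ⊕ 3 ⊕ 3 = 1.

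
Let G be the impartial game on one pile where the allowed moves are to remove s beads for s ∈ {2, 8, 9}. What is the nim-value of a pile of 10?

3

Compute g(0), g(1), … for moves {2, 8, 9}:
g(0) = mex{} = 0
g(1) = mex{} = 0
g(2) = mex{0} = 1
g(3) = mex{0} = 1
g(4) = mex{1} = 0
g(5) = mex{1} = 0
g(6) = mex{0} = 1
g(7) = mex{0} = 1
g(8) = mex{0,1} = 2
g(9) = mex{0,1} = 2
g(10) = mex{0,1,2} = 3
So g(10) = 3.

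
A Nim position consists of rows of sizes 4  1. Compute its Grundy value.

5

In binary:
  100  (4)
  001  (1)
  ---
  101  (5)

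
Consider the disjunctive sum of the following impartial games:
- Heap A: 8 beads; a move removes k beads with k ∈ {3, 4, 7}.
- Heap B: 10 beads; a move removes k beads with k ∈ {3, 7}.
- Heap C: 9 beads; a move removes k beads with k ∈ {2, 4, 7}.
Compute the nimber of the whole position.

For heap A, compute g(0), g(1), … with moves {3, 4, 7}:
k:     0  1  2  3  4  5  6  7  8
g(k):  0  0  0  1  1  1  2  2  2
So g(8) = 2.
For heap B, compute g(0), g(1), … with moves {3, 7}:
k:     0  1  2  3  4  5  6  7  8  9 10
g(k):  0  0  0  1  1  1  0  2  2  1  0
So g(10) = 0.
For heap C, compute g(0), g(1), … with moves {2, 4, 7}:
k:     0  1  2  3  4  5  6  7  8  9
g(k):  0  0  1  1  2  2  0  3  1  0
So g(9) = 0.
By the Sprague-Grundy theorem, the Grundy value of a sum of independent games is the XOR of the component values.
Combined value = 2 XOR 0 XOR 0 = 2.

2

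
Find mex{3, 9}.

0

0 is not in the set, so the mex is 0.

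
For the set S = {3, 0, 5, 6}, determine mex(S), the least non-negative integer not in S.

0 is in the set but 1 is not, so the mex is 1.

1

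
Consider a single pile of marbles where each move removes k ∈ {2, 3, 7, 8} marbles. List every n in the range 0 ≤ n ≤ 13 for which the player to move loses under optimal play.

0, 1, 5, 6, 10, 11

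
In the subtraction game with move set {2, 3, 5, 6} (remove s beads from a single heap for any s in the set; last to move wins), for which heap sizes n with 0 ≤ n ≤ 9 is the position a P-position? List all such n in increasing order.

Build the Grundy sequence with g(k) = mex{g(k−s) : s ∈ {2, 3, 5, 6}, s ≤ k}:
g(0) = mex{} = 0
g(1) = mex{} = 0
g(2) = mex{0} = 1
g(3) = mex{0} = 1
g(4) = mex{0,1} = 2
g(5) = mex{0,1} = 2
g(6) = mex{0,1,2} = 3
g(7) = mex{0,1,2} = 3
g(8) = mex{1,2,3} = 0
g(9) = mex{1,2,3} = 0
The P-positions (g = 0) in 0..9 are 0, 1, 8, 9.

0, 1, 8, 9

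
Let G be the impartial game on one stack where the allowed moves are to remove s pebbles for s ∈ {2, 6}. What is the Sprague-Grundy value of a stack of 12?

0

Build the Grundy sequence with g(k) = mex{g(k−s) : s ∈ {2, 6}, s ≤ k}:
g(0) = mex{} = 0
g(1) = mex{} = 0
g(2) = mex{0} = 1
g(3) = mex{0} = 1
g(4) = mex{1} = 0
g(5) = mex{1} = 0
g(6) = mex{0} = 1
g(7) = mex{0} = 1
g(8) = mex{1} = 0
g(9) = mex{1} = 0
g(10) = mex{0} = 1
g(11) = mex{0} = 1
g(12) = mex{1} = 0
So g(12) = 0.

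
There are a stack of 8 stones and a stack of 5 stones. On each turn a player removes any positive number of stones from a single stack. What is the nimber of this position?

13

Compute the nim-sum pairwise:
8 XOR 5 = 13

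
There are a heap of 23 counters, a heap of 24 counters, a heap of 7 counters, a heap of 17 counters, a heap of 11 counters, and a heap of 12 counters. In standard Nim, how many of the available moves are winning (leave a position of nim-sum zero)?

3

Compute the nim-sum pairwise:
23 XOR 24 = 15
15 XOR 7 = 8
8 XOR 17 = 25
25 XOR 11 = 18
18 XOR 12 = 30
The overall nim-sum is X = 30. A heap of size p has a winning move iff p XOR X < p (reduce it to p XOR X).
  23: 23 XOR 30 = 9 < 23 — winning move (to 9).
  24: 24 XOR 30 = 6 < 24 — winning move (to 6).
  7: 7 XOR 30 = 25 ≥ 7 — no move.
  17: 17 XOR 30 = 15 < 17 — winning move (to 15).
  11: 11 XOR 30 = 21 ≥ 11 — no move.
  12: 12 XOR 30 = 18 ≥ 12 — no move.
That gives 3 winning moves.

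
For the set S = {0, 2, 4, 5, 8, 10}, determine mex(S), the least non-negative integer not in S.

0 is in the set but 1 is not, so the mex is 1.

1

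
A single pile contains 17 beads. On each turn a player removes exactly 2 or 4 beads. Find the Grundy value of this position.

Grundy values for subtraction set {2, 4}:
k:     0  1  2  3  4  5  6  7  8  9 10 11 12 13 14 15 16 17
g(k):  0  0  1  1  2  2  0  0  1  1  2  2  0  0  1  1  2  2
So g(17) = 2.

2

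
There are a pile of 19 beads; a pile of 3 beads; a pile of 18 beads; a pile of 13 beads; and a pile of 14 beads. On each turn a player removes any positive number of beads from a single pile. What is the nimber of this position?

Nim-sum: 19 ^ 3 ^ 18 ^ 13 ^ 14 = 1.

1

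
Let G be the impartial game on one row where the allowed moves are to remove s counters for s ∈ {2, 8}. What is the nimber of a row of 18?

2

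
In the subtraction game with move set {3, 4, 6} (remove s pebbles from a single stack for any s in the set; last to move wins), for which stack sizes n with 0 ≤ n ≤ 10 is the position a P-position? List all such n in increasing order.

0, 1, 2, 9, 10

Build the Grundy sequence with g(k) = mex{g(k−s) : s ∈ {3, 4, 6}, s ≤ k}:
g(0) = mex{} = 0
g(1) = mex{} = 0
g(2) = mex{} = 0
g(3) = mex{0} = 1
g(4) = mex{0} = 1
g(5) = mex{0} = 1
g(6) = mex{0,1} = 2
g(7) = mex{0,1} = 2
g(8) = mex{0,1} = 2
g(9) = mex{1,2} = 0
g(10) = mex{1,2} = 0
The P-positions (g = 0) in 0..10 are 0, 1, 2, 9, 10.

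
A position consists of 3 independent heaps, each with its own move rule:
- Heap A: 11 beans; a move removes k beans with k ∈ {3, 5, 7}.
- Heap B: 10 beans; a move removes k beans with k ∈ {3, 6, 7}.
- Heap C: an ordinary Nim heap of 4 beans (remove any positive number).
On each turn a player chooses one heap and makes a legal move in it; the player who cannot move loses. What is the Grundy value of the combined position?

Grundy values for heap A (subtraction set {3, 5, 7}):
g(0) = mex{} = 0
g(1) = mex{} = 0
g(2) = mex{} = 0
g(3) = mex{0} = 1
g(4) = mex{0} = 1
g(5) = mex{0} = 1
g(6) = mex{0,1} = 2
g(7) = mex{0,1} = 2
g(8) = mex{0,1} = 2
g(9) = mex{0,1,2} = 3
g(10) = mex{1,2} = 0
g(11) = mex{1,2} = 0
So g(11) = 0.
For heap B, compute g(0), g(1), … with moves {3, 6, 7}:
k:     0  1  2  3  4  5  6  7  8  9 10
g(k):  0  0  0  1  1  1  2  2  2  3  0
So g(10) = 0.
Heap C is a plain Nim heap of size 4, so its Grundy value is 4.
By the Sprague-Grundy theorem, the Grundy value of a sum of independent games is the XOR of the component values.
Combined value = 0 XOR 0 XOR 4 = 4.

4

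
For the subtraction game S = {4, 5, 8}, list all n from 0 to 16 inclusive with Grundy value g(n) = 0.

0, 1, 2, 3, 12, 13, 14, 15

Grundy values for subtraction set {4, 5, 8}:
k:     0  1  2  3  4  5  6  7  8  9 10 11 12 13 14 15 16
g(k):  0  0  0  0  1  1  1  1  2  2  2  2  0  0  0  0  1
The P-positions (g = 0) in 0..16 are 0, 1, 2, 3, 12, 13, 14, 15.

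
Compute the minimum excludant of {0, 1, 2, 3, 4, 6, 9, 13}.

The values 0, 1, 2, 3, 4 are all present; 5 is the first non-negative integer missing from the set.

5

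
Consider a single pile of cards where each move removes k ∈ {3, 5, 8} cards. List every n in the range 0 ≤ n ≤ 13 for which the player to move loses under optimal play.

0, 1, 2, 11, 12, 13

Grundy values for subtraction set {3, 5, 8}:
k:     0  1  2  3  4  5  6  7  8  9 10 11 12 13
g(k):  0  0  0  1  1  1  2  2  2  3  3  0  0  0
The P-positions (g = 0) in 0..13 are 0, 1, 2, 11, 12, 13.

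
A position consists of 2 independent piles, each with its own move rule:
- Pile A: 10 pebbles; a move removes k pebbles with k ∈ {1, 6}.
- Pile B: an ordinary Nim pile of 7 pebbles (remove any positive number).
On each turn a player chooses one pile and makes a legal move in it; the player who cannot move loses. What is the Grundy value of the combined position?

6

For pile A, compute g(0), g(1), … with moves {1, 6}:
k:     0  1  2  3  4  5  6  7  8  9 10
g(k):  0  1  0  1  0  1  2  0  1  0  1
So g(10) = 1.
Pile B is a plain Nim pile of size 7, so its Grundy value is 7.
By the Sprague-Grundy theorem, the Grundy value of a sum of independent games is the XOR of the component values.
Combined value = 1 ⊕ 7 = 6.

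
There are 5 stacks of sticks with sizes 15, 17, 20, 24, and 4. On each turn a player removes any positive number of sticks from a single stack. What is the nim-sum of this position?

Bitwise XOR of the heap sizes:
  01111  (15)
  10001  (17)
  10100  (20)
  11000  (24)
  00100  (4)
  -----
  10110  (22)

22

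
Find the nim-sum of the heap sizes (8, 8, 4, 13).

Compute the nim-sum pairwise:
8 ⊕ 8 = 0
0 ⊕ 4 = 4
4 ⊕ 13 = 9

9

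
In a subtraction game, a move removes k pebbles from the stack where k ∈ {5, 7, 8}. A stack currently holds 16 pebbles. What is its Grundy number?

0

Compute g(0), g(1), … for moves {5, 7, 8}:
k:     0  1  2  3  4  5  6  7  8  9 10 11 12 13 14 15 16
g(k):  0  0  0  0  0  1  1  1  1  1  2  2  2  0  0  0  0
So g(16) = 0.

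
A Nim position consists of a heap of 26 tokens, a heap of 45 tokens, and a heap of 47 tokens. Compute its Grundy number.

Nim-sum: 26 XOR 45 XOR 47 = 24.

24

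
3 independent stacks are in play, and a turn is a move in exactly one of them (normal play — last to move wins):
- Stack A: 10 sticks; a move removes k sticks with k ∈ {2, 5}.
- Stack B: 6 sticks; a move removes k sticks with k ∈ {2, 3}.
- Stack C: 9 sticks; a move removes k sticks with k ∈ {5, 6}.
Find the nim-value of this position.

Grundy values for stack A (subtraction set {2, 5}):
k:     0  1  2  3  4  5  6  7  8  9 10
g(k):  0  0  1  1  0  2  1  0  0  1  1
So g(10) = 1.
Build the Grundy sequence for stack B with g(k) = mex{g(k−s) : s ∈ {2, 3}, s ≤ k}:
k:     0  1  2  3  4  5  6
g(k):  0  0  1  1  2  0  0
So g(6) = 0.
Build the Grundy sequence for stack C with g(k) = mex{g(k−s) : s ∈ {5, 6}, s ≤ k}:
g(0) = mex{} = 0
g(1) = mex{} = 0
g(2) = mex{} = 0
g(3) = mex{} = 0
g(4) = mex{} = 0
g(5) = mex{0} = 1
g(6) = mex{0} = 1
g(7) = mex{0} = 1
g(8) = mex{0} = 1
g(9) = mex{0} = 1
So g(9) = 1.
The value of a disjunctive sum is the nim-sum of the parts.
Combined value = 1 ⊕ 0 ⊕ 1 = 0.

0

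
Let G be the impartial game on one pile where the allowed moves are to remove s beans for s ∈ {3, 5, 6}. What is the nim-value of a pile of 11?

Grundy values for subtraction set {3, 5, 6}:
g(0) = mex{} = 0
g(1) = mex{} = 0
g(2) = mex{} = 0
g(3) = mex{0} = 1
g(4) = mex{0} = 1
g(5) = mex{0} = 1
g(6) = mex{0,1} = 2
g(7) = mex{0,1} = 2
g(8) = mex{0,1} = 2
g(9) = mex{1,2} = 0
g(10) = mex{1,2} = 0
g(11) = mex{1,2} = 0
So g(11) = 0.

0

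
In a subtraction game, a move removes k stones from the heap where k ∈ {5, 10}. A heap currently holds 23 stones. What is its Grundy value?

1

Build the Grundy sequence with g(k) = mex{g(k−s) : s ∈ {5, 10}, s ≤ k}:
k:     0  1  2  3  4  5  6  7  8  9 10 11 12 13 14 15 16 17 18 19 20 21 22 23
g(k):  0  0  0  0  0  1  1  1  1  1  2  2  2  2  2  0  0  0  0  0  1  1  1  1
So g(23) = 1.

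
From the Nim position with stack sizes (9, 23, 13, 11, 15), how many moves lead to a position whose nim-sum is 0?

Compute the nim-sum pairwise:
9 ^ 23 = 30
30 ^ 13 = 19
19 ^ 11 = 24
24 ^ 15 = 23
The overall nim-sum is X = 23. A stack of size p has a winning move iff p XOR X < p (reduce it to p XOR X).
  9: 9 XOR 23 = 30 ≥ 9 — no move.
  23: 23 XOR 23 = 0 < 23 — winning move (to 0).
  13: 13 XOR 23 = 26 ≥ 13 — no move.
  11: 11 XOR 23 = 28 ≥ 11 — no move.
  15: 15 XOR 23 = 24 ≥ 15 — no move.
That gives 1 winning move.

1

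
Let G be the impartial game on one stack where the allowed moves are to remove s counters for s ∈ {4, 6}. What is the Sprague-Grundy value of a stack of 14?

1

Grundy values for subtraction set {4, 6}:
k:     0  1  2  3  4  5  6  7  8  9 10 11 12 13 14
g(k):  0  0  0  0  1  1  1  1  2  2  0  0  0  0  1
So g(14) = 1.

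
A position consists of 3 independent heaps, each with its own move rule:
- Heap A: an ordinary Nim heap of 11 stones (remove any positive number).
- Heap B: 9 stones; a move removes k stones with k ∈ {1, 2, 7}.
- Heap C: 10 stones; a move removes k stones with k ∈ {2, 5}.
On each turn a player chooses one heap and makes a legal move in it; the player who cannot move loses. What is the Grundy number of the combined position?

10

Heap A is a plain Nim heap of size 11, so its Grundy value is 11.
Build the Grundy sequence for heap B with g(k) = mex{g(k−s) : s ∈ {1, 2, 7}, s ≤ k}:
k:     0  1  2  3  4  5  6  7  8  9
g(k):  0  1  2  0  1  2  0  1  2  0
So g(9) = 0.
For heap C, compute g(0), g(1), … with moves {2, 5}:
g(0) = mex{} = 0
g(1) = mex{} = 0
g(2) = mex{0} = 1
g(3) = mex{0} = 1
g(4) = mex{1} = 0
g(5) = mex{0,1} = 2
g(6) = mex{0} = 1
g(7) = mex{1,2} = 0
g(8) = mex{1} = 0
g(9) = mex{0} = 1
g(10) = mex{0,2} = 1
So g(10) = 1.
By the Sprague-Grundy theorem, the Grundy value of a sum of independent games is the XOR of the component values.
Combined value = 11 XOR 0 XOR 1 = 10.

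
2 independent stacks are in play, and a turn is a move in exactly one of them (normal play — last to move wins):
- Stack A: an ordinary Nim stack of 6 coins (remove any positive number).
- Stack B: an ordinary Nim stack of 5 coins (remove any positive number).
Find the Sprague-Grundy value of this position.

3

Stack A is a plain Nim stack of size 6, so its Grundy value is 6.
Stack B is a plain Nim stack of size 5, so its Grundy value is 5.
The value of a disjunctive sum is the nim-sum of the parts.
Combined value = 6 ⊕ 5 = 3.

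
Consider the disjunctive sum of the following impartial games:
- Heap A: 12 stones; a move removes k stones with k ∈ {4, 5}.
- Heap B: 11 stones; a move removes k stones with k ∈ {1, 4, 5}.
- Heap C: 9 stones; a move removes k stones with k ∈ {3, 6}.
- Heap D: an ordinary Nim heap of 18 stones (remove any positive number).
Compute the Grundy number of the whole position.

19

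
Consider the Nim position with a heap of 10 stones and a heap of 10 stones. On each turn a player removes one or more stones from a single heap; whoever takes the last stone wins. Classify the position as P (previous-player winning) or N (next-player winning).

P-position

Nim-sum: 10 ⊕ 10 = 0.
The nim-sum is 0, so this is a P-position: the player to move is in a losing position under optimal play.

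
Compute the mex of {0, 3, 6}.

1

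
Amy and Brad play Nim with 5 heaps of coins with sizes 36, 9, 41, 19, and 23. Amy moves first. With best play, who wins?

Brad wins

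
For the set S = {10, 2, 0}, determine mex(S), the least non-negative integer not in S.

1

0 is in the set but 1 is not, so the mex is 1.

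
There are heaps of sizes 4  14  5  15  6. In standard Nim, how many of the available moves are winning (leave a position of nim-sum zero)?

Compute the nim-sum pairwise:
4 ⊕ 14 = 10
10 ⊕ 5 = 15
15 ⊕ 15 = 0
0 ⊕ 6 = 6
The overall nim-sum is X = 6. A heap of size p has a winning move iff p XOR X < p (reduce it to p XOR X).
  4: 4 XOR 6 = 2 < 4 — winning move (to 2).
  14: 14 XOR 6 = 8 < 14 — winning move (to 8).
  5: 5 XOR 6 = 3 < 5 — winning move (to 3).
  15: 15 XOR 6 = 9 < 15 — winning move (to 9).
  6: 6 XOR 6 = 0 < 6 — winning move (to 0).
That gives 5 winning moves.

5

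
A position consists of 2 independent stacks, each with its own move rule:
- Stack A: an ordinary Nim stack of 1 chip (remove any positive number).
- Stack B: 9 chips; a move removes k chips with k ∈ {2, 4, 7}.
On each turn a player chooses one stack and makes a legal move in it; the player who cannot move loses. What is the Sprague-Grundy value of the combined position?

1

Stack A is a plain Nim stack of size 1, so its Grundy value is 1.
For stack B, compute g(0), g(1), … with moves {2, 4, 7}:
k:     0  1  2  3  4  5  6  7  8  9
g(k):  0  0  1  1  2  2  0  3  1  0
So g(9) = 0.
By the Sprague-Grundy theorem, the Grundy value of a sum of independent games is the XOR of the component values.
Combined value = 1 ⊕ 0 = 1.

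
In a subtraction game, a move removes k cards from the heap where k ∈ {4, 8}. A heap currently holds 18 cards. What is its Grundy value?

Compute g(0), g(1), … for moves {4, 8}:
k:     0  1  2  3  4  5  6  7  8  9 10 11 12 13 14 15 16 17 18
g(k):  0  0  0  0  1  1  1  1  2  2  2  2  0  0  0  0  1  1  1
So g(18) = 1.

1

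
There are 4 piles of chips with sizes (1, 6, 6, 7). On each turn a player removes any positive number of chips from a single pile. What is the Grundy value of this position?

6

Nim-sum: 1 ⊕ 6 ⊕ 6 ⊕ 7 = 6.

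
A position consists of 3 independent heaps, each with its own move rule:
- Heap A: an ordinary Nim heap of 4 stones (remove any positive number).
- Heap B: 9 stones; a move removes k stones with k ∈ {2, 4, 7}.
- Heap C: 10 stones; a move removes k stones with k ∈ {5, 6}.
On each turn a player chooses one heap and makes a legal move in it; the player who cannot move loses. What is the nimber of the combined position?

6

Heap A is a plain Nim heap of size 4, so its Grundy value is 4.
Build the Grundy sequence for heap B with g(k) = mex{g(k−s) : s ∈ {2, 4, 7}, s ≤ k}:
g(0) = mex{} = 0
g(1) = mex{} = 0
g(2) = mex{0} = 1
g(3) = mex{0} = 1
g(4) = mex{0,1} = 2
g(5) = mex{0,1} = 2
g(6) = mex{1,2} = 0
g(7) = mex{0,1,2} = 3
g(8) = mex{0,2} = 1
g(9) = mex{1,2,3} = 0
So g(9) = 0.
Grundy values for heap C (subtraction set {5, 6}):
k:     0  1  2  3  4  5  6  7  8  9 10
g(k):  0  0  0  0  0  1  1  1  1  1  2
So g(10) = 2.
By the Sprague-Grundy theorem, the Grundy value of a sum of independent games is the XOR of the component values.
Combined value = 4 ⊕ 0 ⊕ 2 = 6.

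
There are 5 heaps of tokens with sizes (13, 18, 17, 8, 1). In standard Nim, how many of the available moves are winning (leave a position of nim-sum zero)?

1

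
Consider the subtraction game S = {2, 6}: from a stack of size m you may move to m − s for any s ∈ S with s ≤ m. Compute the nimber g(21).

Build the Grundy sequence with g(k) = mex{g(k−s) : s ∈ {2, 6}, s ≤ k}:
k:     0  1  2  3  4  5  6  7  8  9 10 11 12 13 14 15 16 17 18 19 20 21
g(k):  0  0  1  1  0  0  1  1  0  0  1  1  0  0  1  1  0  0  1  1  0  0
So g(21) = 0.

0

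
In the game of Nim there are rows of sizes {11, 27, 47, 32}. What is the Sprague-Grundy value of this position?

In binary:
  001011  (11)
  011011  (27)
  101111  (47)
  100000  (32)
  ------
  011111  (31)

31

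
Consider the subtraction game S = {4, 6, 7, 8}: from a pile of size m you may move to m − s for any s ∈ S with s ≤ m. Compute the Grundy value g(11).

Compute g(0), g(1), … for moves {4, 6, 7, 8}:
k:     0  1  2  3  4  5  6  7  8  9 10 11
g(k):  0  0  0  0  1  1  1  1  2  2  2  2
So g(11) = 2.

2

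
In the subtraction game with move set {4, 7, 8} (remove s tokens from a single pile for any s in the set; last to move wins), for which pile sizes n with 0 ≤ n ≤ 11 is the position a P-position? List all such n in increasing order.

0, 1, 2, 3

Build the Grundy sequence with g(k) = mex{g(k−s) : s ∈ {4, 7, 8}, s ≤ k}:
g(0) = mex{} = 0
g(1) = mex{} = 0
g(2) = mex{} = 0
g(3) = mex{} = 0
g(4) = mex{0} = 1
g(5) = mex{0} = 1
g(6) = mex{0} = 1
g(7) = mex{0} = 1
g(8) = mex{0,1} = 2
g(9) = mex{0,1} = 2
g(10) = mex{0,1} = 2
g(11) = mex{0,1} = 2
The P-positions (g = 0) in 0..11 are 0, 1, 2, 3.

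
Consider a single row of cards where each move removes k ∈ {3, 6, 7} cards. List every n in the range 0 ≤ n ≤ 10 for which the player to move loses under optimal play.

Build the Grundy sequence with g(k) = mex{g(k−s) : s ∈ {3, 6, 7}, s ≤ k}:
g(0) = mex{} = 0
g(1) = mex{} = 0
g(2) = mex{} = 0
g(3) = mex{0} = 1
g(4) = mex{0} = 1
g(5) = mex{0} = 1
g(6) = mex{0,1} = 2
g(7) = mex{0,1} = 2
g(8) = mex{0,1} = 2
g(9) = mex{0,1,2} = 3
g(10) = mex{1,2} = 0
The P-positions (g = 0) in 0..10 are 0, 1, 2, 10.

0, 1, 2, 10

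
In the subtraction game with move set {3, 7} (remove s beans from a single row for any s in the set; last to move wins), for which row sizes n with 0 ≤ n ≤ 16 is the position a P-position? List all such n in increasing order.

Grundy values for subtraction set {3, 7}:
k:     0  1  2  3  4  5  6  7  8  9 10 11 12 13 14 15 16
g(k):  0  0  0  1  1  1  0  2  2  1  0  0  0  1  1  1  0
The P-positions (g = 0) in 0..16 are 0, 1, 2, 6, 10, 11, 12, 16.

0, 1, 2, 6, 10, 11, 12, 16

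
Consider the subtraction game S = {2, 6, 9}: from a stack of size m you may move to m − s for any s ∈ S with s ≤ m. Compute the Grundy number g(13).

2

Compute g(0), g(1), … for moves {2, 6, 9}:
g(0) = mex{} = 0
g(1) = mex{} = 0
g(2) = mex{0} = 1
g(3) = mex{0} = 1
g(4) = mex{1} = 0
g(5) = mex{1} = 0
g(6) = mex{0} = 1
g(7) = mex{0} = 1
g(8) = mex{1} = 0
g(9) = mex{0,1} = 2
g(10) = mex{0} = 1
g(11) = mex{0,1,2} = 3
g(12) = mex{1} = 0
g(13) = mex{0,1,3} = 2
So g(13) = 2.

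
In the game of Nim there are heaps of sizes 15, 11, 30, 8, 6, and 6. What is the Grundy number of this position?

18

Nim-sum: 15 XOR 11 XOR 30 XOR 8 XOR 6 XOR 6 = 18.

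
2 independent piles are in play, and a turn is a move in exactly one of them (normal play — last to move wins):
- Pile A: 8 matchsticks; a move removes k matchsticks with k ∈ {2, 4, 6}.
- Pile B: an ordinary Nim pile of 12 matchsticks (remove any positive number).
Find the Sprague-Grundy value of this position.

For pile A, compute g(0), g(1), … with moves {2, 4, 6}:
g(0) = mex{} = 0
g(1) = mex{} = 0
g(2) = mex{0} = 1
g(3) = mex{0} = 1
g(4) = mex{0,1} = 2
g(5) = mex{0,1} = 2
g(6) = mex{0,1,2} = 3
g(7) = mex{0,1,2} = 3
g(8) = mex{1,2,3} = 0
So g(8) = 0.
Pile B is a plain Nim pile of size 12, so its Grundy value is 12.
By the Sprague-Grundy theorem, the Grundy value of a sum of independent games is the XOR of the component values.
Combined value = 0 XOR 12 = 12.

12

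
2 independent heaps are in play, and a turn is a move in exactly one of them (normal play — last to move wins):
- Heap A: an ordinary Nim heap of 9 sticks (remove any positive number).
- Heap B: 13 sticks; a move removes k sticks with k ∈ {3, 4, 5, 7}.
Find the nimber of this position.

Heap A is a plain Nim heap of size 9, so its Grundy value is 9.
Build the Grundy sequence for heap B with g(k) = mex{g(k−s) : s ∈ {3, 4, 5, 7}, s ≤ k}:
g(0) = mex{} = 0
g(1) = mex{} = 0
g(2) = mex{} = 0
g(3) = mex{0} = 1
g(4) = mex{0} = 1
g(5) = mex{0} = 1
g(6) = mex{0,1} = 2
g(7) = mex{0,1} = 2
g(8) = mex{0,1} = 2
g(9) = mex{0,1,2} = 3
g(10) = mex{1,2} = 0
g(11) = mex{1,2} = 0
g(12) = mex{1,2,3} = 0
g(13) = mex{0,2,3} = 1
So g(13) = 1.
The value of a disjunctive sum is the nim-sum of the parts.
Combined value = 9 ⊕ 1 = 8.

8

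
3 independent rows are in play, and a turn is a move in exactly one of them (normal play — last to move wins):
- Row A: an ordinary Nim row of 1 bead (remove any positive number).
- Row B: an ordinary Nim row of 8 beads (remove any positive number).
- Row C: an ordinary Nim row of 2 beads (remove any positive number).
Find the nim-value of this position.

Row A is a plain Nim row of size 1, so its Grundy value is 1.
Row B is a plain Nim row of size 8, so its Grundy value is 8.
Row C is a plain Nim row of size 2, so its Grundy value is 2.
By the Sprague-Grundy theorem, the Grundy value of a sum of independent games is the XOR of the component values.
Combined value = 1 ⊕ 8 ⊕ 2 = 11.

11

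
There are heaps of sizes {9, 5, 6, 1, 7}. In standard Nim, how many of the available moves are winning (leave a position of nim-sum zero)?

Nim-sum: 9 ^ 5 ^ 6 ^ 1 ^ 7 = 12.
The overall nim-sum is X = 12. A heap of size p has a winning move iff p XOR X < p (reduce it to p XOR X).
  9: 9 XOR 12 = 5 < 9 — winning move (to 5).
  5: 5 XOR 12 = 9 ≥ 5 — no move.
  6: 6 XOR 12 = 10 ≥ 6 — no move.
  1: 1 XOR 12 = 13 ≥ 1 — no move.
  7: 7 XOR 12 = 11 ≥ 7 — no move.
That gives 1 winning move.

1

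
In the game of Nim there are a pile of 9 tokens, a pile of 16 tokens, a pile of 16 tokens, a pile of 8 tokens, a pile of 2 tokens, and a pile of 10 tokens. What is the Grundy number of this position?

Compute the nim-sum pairwise:
9 XOR 16 = 25
25 XOR 16 = 9
9 XOR 8 = 1
1 XOR 2 = 3
3 XOR 10 = 9

9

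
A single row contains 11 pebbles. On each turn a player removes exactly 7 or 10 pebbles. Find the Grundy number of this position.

Grundy values for subtraction set {7, 10}:
g(0) = mex{} = 0
g(1) = mex{} = 0
g(2) = mex{} = 0
g(3) = mex{} = 0
g(4) = mex{} = 0
g(5) = mex{} = 0
g(6) = mex{} = 0
g(7) = mex{0} = 1
g(8) = mex{0} = 1
g(9) = mex{0} = 1
g(10) = mex{0} = 1
g(11) = mex{0} = 1
So g(11) = 1.

1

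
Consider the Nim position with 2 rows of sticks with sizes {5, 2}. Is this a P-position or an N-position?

Bitwise XOR of the heap sizes:
  101  (5)
  010  (2)
  ---
  111  (7)
The nim-sum is 7 ≠ 0, so this is an N-position: the player to move can win.

N-position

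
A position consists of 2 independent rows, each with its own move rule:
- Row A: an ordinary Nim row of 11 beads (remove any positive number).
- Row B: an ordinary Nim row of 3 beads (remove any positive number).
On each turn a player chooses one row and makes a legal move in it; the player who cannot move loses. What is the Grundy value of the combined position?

8

Row A is a plain Nim row of size 11, so its Grundy value is 11.
Row B is a plain Nim row of size 3, so its Grundy value is 3.
By the Sprague-Grundy theorem, the Grundy value of a sum of independent games is the XOR of the component values.
Combined value = 11 XOR 3 = 8.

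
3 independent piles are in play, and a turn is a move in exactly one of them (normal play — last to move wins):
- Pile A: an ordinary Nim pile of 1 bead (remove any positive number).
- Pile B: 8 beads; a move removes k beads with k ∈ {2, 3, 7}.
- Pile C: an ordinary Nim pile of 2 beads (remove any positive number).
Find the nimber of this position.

2

Pile A is a plain Nim pile of size 1, so its Grundy value is 1.
Build the Grundy sequence for pile B with g(k) = mex{g(k−s) : s ∈ {2, 3, 7}, s ≤ k}:
k:     0  1  2  3  4  5  6  7  8
g(k):  0  0  1  1  2  0  0  1  1
So g(8) = 1.
Pile C is a plain Nim pile of size 2, so its Grundy value is 2.
By the Sprague-Grundy theorem, the Grundy value of a sum of independent games is the XOR of the component values.
Combined value = 1 XOR 1 XOR 2 = 2.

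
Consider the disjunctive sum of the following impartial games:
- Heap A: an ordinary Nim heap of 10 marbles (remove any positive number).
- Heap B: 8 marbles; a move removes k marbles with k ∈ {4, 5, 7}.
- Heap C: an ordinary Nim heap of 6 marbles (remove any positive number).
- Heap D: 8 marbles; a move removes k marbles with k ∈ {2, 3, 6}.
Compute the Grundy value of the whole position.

12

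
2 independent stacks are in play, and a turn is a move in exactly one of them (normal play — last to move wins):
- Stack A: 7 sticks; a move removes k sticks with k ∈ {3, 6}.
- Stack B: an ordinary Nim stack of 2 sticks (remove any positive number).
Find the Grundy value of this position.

0

Grundy values for stack A (subtraction set {3, 6}):
k:     0  1  2  3  4  5  6  7
g(k):  0  0  0  1  1  1  2  2
So g(7) = 2.
Stack B is a plain Nim stack of size 2, so its Grundy value is 2.
The value of a disjunctive sum is the nim-sum of the parts.
Combined value = 2 XOR 2 = 0.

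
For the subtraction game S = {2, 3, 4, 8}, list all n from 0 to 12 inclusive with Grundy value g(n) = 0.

0, 1, 6, 7, 12

Compute g(0), g(1), … for moves {2, 3, 4, 8}:
g(0) = mex{} = 0
g(1) = mex{} = 0
g(2) = mex{0} = 1
g(3) = mex{0} = 1
g(4) = mex{0,1} = 2
g(5) = mex{0,1} = 2
g(6) = mex{1,2} = 0
g(7) = mex{1,2} = 0
g(8) = mex{0,2} = 1
g(9) = mex{0,2} = 1
g(10) = mex{0,1} = 2
g(11) = mex{0,1} = 2
g(12) = mex{1,2} = 0
The P-positions (g = 0) in 0..12 are 0, 1, 6, 7, 12.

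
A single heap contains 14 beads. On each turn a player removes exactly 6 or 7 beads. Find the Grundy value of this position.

Compute g(0), g(1), … for moves {6, 7}:
k:     0  1  2  3  4  5  6  7  8  9 10 11 12 13 14
g(k):  0  0  0  0  0  0  1  1  1  1  1  1  2  0  0
So g(14) = 0.

0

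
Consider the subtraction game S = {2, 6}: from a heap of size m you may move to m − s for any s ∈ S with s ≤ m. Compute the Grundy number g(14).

Build the Grundy sequence with g(k) = mex{g(k−s) : s ∈ {2, 6}, s ≤ k}:
g(0) = mex{} = 0
g(1) = mex{} = 0
g(2) = mex{0} = 1
g(3) = mex{0} = 1
g(4) = mex{1} = 0
g(5) = mex{1} = 0
g(6) = mex{0} = 1
g(7) = mex{0} = 1
g(8) = mex{1} = 0
g(9) = mex{1} = 0
g(10) = mex{0} = 1
g(11) = mex{0} = 1
g(12) = mex{1} = 0
g(13) = mex{1} = 0
g(14) = mex{0} = 1
So g(14) = 1.

1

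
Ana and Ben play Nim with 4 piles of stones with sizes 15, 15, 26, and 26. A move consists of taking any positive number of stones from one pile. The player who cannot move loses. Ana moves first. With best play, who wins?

Ben wins

Nim-sum: 15 ^ 15 ^ 26 ^ 26 = 0.
The nim-sum is 0, so this is a P-position: the player to move is in a losing position under optimal play; Ana is about to move from it and so loses — Ben wins.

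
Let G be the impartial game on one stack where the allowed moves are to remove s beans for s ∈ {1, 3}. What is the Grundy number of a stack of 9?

1

Grundy values for subtraction set {1, 3}:
k:     0  1  2  3  4  5  6  7  8  9
g(k):  0  1  0  1  0  1  0  1  0  1
So g(9) = 1.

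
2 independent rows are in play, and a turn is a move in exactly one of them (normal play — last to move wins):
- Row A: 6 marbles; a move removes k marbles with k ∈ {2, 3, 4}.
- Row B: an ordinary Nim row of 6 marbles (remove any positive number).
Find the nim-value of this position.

6

For row A, compute g(0), g(1), … with moves {2, 3, 4}:
g(0) = mex{} = 0
g(1) = mex{} = 0
g(2) = mex{0} = 1
g(3) = mex{0} = 1
g(4) = mex{0,1} = 2
g(5) = mex{0,1} = 2
g(6) = mex{1,2} = 0
So g(6) = 0.
Row B is a plain Nim row of size 6, so its Grundy value is 6.
The value of a disjunctive sum is the nim-sum of the parts.
Combined value = 0 XOR 6 = 6.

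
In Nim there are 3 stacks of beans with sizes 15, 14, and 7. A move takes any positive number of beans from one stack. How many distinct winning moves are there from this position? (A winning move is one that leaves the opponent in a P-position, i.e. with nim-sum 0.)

3

In binary:
  1111  (15)
  1110  (14)
  0111  (7)
  ----
  0110  (6)
The overall nim-sum is X = 6. A stack of size p has a winning move iff p XOR X < p (reduce it to p XOR X).
  15: 15 XOR 6 = 9 < 15 — winning move (to 9).
  14: 14 XOR 6 = 8 < 14 — winning move (to 8).
  7: 7 XOR 6 = 1 < 7 — winning move (to 1).
That gives 3 winning moves.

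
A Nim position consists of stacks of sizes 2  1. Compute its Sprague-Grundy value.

3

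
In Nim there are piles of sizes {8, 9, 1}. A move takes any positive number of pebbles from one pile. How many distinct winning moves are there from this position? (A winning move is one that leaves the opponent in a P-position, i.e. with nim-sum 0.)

In binary:
  1000  (8)
  1001  (9)
  0001  (1)
  ----
  0000  (0)
The nim-sum is already 0, so every move leaves a nonzero nim-sum — there are no winning moves.

0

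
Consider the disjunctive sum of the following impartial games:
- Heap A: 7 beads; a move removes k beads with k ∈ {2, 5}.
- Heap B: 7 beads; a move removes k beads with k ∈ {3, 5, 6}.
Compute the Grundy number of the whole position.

Grundy values for heap A (subtraction set {2, 5}):
k:     0  1  2  3  4  5  6  7
g(k):  0  0  1  1  0  2  1  0
So g(7) = 0.
Grundy values for heap B (subtraction set {3, 5, 6}):
k:     0  1  2  3  4  5  6  7
g(k):  0  0  0  1  1  1  2  2
So g(7) = 2.
The value of a disjunctive sum is the nim-sum of the parts.
Combined value = 0 ⊕ 2 = 2.

2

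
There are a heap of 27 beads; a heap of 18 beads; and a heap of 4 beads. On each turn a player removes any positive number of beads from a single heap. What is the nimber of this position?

13

Compute the nim-sum pairwise:
27 XOR 18 = 9
9 XOR 4 = 13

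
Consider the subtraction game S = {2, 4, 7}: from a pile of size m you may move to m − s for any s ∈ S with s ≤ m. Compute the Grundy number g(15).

Grundy values for subtraction set {2, 4, 7}:
k:     0  1  2  3  4  5  6  7  8  9 10 11 12 13 14 15
g(k):  0  0  1  1  2  2  0  3  1  0  2  1  0  2  1  0
So g(15) = 0.

0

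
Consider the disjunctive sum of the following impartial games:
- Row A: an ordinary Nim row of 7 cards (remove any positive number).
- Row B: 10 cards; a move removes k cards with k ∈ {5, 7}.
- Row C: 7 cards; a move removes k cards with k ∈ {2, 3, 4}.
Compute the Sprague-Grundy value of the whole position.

Row A is a plain Nim row of size 7, so its Grundy value is 7.
For row B, compute g(0), g(1), … with moves {5, 7}:
g(0) = mex{} = 0
g(1) = mex{} = 0
g(2) = mex{} = 0
g(3) = mex{} = 0
g(4) = mex{} = 0
g(5) = mex{0} = 1
g(6) = mex{0} = 1
g(7) = mex{0} = 1
g(8) = mex{0} = 1
g(9) = mex{0} = 1
g(10) = mex{0,1} = 2
So g(10) = 2.
For row C, compute g(0), g(1), … with moves {2, 3, 4}:
g(0) = mex{} = 0
g(1) = mex{} = 0
g(2) = mex{0} = 1
g(3) = mex{0} = 1
g(4) = mex{0,1} = 2
g(5) = mex{0,1} = 2
g(6) = mex{1,2} = 0
g(7) = mex{1,2} = 0
So g(7) = 0.
The value of a disjunctive sum is the nim-sum of the parts.
Combined value = 7 XOR 2 XOR 0 = 5.

5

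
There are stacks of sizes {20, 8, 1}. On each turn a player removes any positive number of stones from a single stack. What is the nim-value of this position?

29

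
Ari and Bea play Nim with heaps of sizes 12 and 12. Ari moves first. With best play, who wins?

Bitwise XOR of the heap sizes:
  1100  (12)
  1100  (12)
  ----
  0000  (0)
The nim-sum is 0, so this is a P-position: the player to move is in a losing position under optimal play; Ari is about to move from it and so loses — Bea wins.

Bea wins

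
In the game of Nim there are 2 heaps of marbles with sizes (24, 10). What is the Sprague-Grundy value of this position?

18

Nim-sum: 24 XOR 10 = 18.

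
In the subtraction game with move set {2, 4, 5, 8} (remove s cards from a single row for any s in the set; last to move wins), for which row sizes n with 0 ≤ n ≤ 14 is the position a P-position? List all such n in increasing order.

0, 1, 7, 10, 13

Grundy values for subtraction set {2, 4, 5, 8}:
k:     0  1  2  3  4  5  6  7  8  9 10 11 12 13 14
g(k):  0  0  1  1  2  2  3  0  4  1  0  2  1  0  2
The P-positions (g = 0) in 0..14 are 0, 1, 7, 10, 13.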